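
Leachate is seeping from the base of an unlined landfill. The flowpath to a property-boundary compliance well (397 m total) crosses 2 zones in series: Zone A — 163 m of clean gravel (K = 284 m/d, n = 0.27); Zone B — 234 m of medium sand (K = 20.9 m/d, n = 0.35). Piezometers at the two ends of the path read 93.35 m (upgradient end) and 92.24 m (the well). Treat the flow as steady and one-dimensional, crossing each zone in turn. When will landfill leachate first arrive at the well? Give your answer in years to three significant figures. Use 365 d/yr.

Total head drop ΔH = 93.35 − 92.24 = 1.11 m
Continuity: the same q passes through each zone, so ΔH = q·Σ(L_j/K_j) — the zones act as resistances in series.
Σ(L/K) = 163/284 + 234/20.9 = 0.5739 + 11.20 = 11.77 d
q = ΔH / Σ(L/K) = 1.11 / 11.77 = 0.09431 m/d (same in every zone)
Zone A: v = q/n = 0.09431/0.27 = 0.3493 m/d → t_A = 163/0.3493 = 466.7 d
Zone B: v = q/n = 0.09431/0.35 = 0.2694 m/d → t_B = 234/0.2694 = 868.4 d
Total t = 466.7 + 868.4 = 1335 d
   = 1335 / 365 = 3.66 yr

3.66 years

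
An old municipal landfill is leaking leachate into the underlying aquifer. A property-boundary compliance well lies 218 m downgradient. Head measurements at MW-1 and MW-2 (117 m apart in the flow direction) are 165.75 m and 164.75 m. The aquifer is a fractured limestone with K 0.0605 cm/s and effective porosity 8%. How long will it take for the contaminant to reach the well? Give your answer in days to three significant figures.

39.0 days

Hydraulic gradient i = (165.75 − 164.75) / 117 = 1.00 / 117 = 0.008547
K = 0.0605 cm/s × 864 = 52.27 m/d
Darcy flux q = K·i = 52.27 × 0.008547 = 0.4468 m/d
v_s = q/n_e = 0.4468/0.08 = 5.585 m/d
t = L / v = 218 / 5.585 = 39.04 d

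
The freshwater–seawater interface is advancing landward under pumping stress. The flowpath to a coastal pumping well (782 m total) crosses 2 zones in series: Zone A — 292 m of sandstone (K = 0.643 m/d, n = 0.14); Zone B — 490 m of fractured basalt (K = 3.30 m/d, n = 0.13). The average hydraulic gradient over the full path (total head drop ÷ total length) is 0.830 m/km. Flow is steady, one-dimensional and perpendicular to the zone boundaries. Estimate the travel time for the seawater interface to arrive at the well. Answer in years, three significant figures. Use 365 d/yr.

Steady 1-D flow in series ⇒ the Darcy flux q is identical in every zone and the zone head losses add (resistances L/K in series).
Σ(L/K) = 292/0.643 + 490/3.30 = 454.1 + 148.5 = 602.6 d
K_eq = L_total / Σ(L/K) = 782 / 602.6 = 1.298 m/d
q = K_eq · i = 1.298 × 8.3e-4 = 0.001077 m/d (same in every zone)
Zone A: v = q/n = 0.001077/0.14 = 0.007693 m/d → t_A = 292/0.007693 = 37950 d
Zone B: v = q/n = 0.001077/0.13 = 0.008285 m/d → t_B = 490/0.008285 = 59140 d
Total t = 37950 + 59140 = 97100 d
   = 97100 / 365 = 266 yr

266 years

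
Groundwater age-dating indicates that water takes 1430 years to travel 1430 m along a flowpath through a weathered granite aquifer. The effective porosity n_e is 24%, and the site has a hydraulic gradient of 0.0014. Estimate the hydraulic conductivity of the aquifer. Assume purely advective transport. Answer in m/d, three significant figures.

0.470 m/d

t = 1430 years = 522000 d
v = L / t = 1430 / 522000 = 0.002740 m/d
K = v · n / i = 0.002740 × 0.24 / 0.0014 = 0.470 m/d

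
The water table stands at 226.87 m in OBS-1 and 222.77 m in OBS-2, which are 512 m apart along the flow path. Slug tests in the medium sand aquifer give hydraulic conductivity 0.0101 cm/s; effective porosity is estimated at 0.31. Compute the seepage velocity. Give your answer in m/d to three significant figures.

0.225 m/d

Hydraulic gradient i = (226.87 − 222.77) / 512 = 4.10 / 512 = 0.008008
K = 0.0101 cm/s × 864 = 8.726 m/d
q = Ki = 8.726 × 0.008008 = 0.06988 m/d
Seepage velocity v = q / n = 0.06988 / 0.31 = 0.2254 m/d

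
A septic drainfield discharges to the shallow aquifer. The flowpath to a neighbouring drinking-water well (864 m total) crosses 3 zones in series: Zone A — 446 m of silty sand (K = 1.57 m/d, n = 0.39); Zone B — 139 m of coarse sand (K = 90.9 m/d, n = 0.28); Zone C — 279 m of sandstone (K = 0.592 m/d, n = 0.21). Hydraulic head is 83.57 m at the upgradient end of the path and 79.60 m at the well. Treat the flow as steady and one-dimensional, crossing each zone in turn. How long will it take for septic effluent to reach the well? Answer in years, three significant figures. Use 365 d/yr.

142 years

Total head drop ΔH = 83.57 − 79.60 = 3.97 m
Continuity: the same q passes through each zone, so ΔH = q·Σ(L_j/K_j) — the zones act as resistances in series.
Σ(L/K) = 446/1.57 + 139/90.9 + 279/0.592 = 284.1 + 1.529 + 471.3 = 756.9 d
q = ΔH / Σ(L/K) = 3.97 / 756.9 = 0.005245 m/d (same in every zone)
Zone A: v = q/n = 0.005245/0.39 = 0.01345 m/d → t_A = 446/0.01345 = 33160 d
Zone B: v = q/n = 0.005245/0.28 = 0.01873 m/d → t_B = 139/0.01873 = 7420 d
Zone C: v = q/n = 0.005245/0.21 = 0.02498 m/d → t_C = 279/0.02498 = 11170 d
Total t = 33160 + 7420 + 11170 = 51750 d
   = 51750 / 365 = 142 yr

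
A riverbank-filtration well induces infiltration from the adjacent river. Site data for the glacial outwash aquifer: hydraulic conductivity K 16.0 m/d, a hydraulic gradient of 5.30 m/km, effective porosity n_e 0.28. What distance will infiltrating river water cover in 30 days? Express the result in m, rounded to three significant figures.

9.09 m

Darcy flux q = K·i = 16.0 × 0.0053 = 0.08480 m/d
Average linear velocity = 0.08480 / 0.28 = 0.3029 m/d
L = v × T = 0.3029 × 30 = 9.086 m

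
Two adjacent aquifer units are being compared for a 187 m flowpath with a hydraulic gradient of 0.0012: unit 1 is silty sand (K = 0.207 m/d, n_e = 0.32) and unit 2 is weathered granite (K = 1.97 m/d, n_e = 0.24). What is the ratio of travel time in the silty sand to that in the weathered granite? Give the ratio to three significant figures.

12.7

Unit 1 (silty sand): v = 0.207×0.0012/0.32 = 7.762e-4 m/d, t = 187/7.762e-4 = 240900 d
Unit 2 (weathered granite): v = 1.97×0.0012/0.24 = 0.009850 m/d, t = 187/0.009850 = 18980 d
t(silty sand) / t(weathered granite) = 240900/18980 = 12.7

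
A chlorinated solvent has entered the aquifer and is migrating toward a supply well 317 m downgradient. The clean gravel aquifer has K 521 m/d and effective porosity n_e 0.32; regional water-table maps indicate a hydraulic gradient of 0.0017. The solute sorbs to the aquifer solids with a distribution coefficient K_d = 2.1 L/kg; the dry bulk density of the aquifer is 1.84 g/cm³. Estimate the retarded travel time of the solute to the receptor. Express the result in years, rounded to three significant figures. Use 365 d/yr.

4.10 years

q = Ki = 521 × 0.0017 = 0.8857 m/d
v_s = q/n_e = 0.8857/0.32 = 2.768 m/d
Retardation R = 1 + ρ_b·K_d/n = 1 + 1.84×2.1/0.32 = 13.08
Contaminant velocity v_c = v/R = 2.768/13.08 = 0.2117 m/d
t = L/v_c = 317/0.2117 = 1497 d
   = 1497/365 = 4.10 yr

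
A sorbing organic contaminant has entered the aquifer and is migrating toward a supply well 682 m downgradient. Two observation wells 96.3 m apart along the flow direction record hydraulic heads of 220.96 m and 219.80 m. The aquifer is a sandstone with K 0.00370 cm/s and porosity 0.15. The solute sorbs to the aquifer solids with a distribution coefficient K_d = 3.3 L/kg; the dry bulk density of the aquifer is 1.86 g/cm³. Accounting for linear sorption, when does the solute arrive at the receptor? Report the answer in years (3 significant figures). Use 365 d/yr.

305 years

Hydraulic gradient i = (220.96 − 219.80) / 96.3 = 1.16 / 96.3 = 0.01205
K = 0.00370 cm/s × 864 = 3.197 m/d
q = Ki = 3.197 × 0.01205 = 0.03851 m/d
Seepage velocity v = q / n = 0.03851 / 0.15 = 0.2567 m/d
Retardation R = 1 + ρ_b·K_d/n = 1 + 1.86×3.3/0.15 = 41.92
Contaminant velocity v_c = v/R = 0.2567/41.92 = 0.006124 m/d
t = L/v_c = 682/0.006124 = 111400 d
   = 111400/365 = 305 yr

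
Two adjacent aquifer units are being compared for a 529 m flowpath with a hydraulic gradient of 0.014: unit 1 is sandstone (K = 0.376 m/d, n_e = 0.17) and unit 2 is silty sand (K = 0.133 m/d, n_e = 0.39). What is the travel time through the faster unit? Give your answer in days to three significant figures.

17100 days

Unit 1 (sandstone): v = 0.376×0.014/0.17 = 0.03096 m/d, t = 529/0.03096 = 17080 d
Unit 2 (silty sand): v = 0.133×0.014/0.39 = 0.004774 m/d, t = 529/0.004774 = 110800 d
Faster unit: t = 17100 d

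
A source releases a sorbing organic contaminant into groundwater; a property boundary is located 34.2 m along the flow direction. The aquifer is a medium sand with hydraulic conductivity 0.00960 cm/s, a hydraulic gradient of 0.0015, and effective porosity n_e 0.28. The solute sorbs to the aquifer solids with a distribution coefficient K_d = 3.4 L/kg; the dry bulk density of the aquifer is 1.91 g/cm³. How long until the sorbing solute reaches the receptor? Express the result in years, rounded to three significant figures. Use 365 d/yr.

K = 0.00960 cm/s × 864 = 8.294 m/d
Specific discharge q = 8.294 × 0.0015 = 0.01244 m/d
v = Ki/n = 8.294·0.0015/0.28 = 0.04443 m/d
Retardation R = 1 + ρ_b·K_d/n = 1 + 1.91×3.4/0.28 = 24.19
Contaminant velocity v_c = v/R = 0.04443/24.19 = 0.001837 m/d
t = L/v_c = 34.2/0.001837 = 18620 d
   = 18620/365 = 51.0 yr

51.0 years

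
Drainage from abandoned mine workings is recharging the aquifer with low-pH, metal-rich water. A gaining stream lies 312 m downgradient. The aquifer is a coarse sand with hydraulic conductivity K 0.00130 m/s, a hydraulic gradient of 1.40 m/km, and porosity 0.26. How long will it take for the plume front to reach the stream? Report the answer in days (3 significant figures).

516 days

K = 0.00130 m/s × 86400 s/d = 112.3 m/d
Darcy flux q = K·i = 112.3 × 0.0014 = 0.1572 m/d
v_s = q/n_e = 0.1572/0.26 = 0.6048 m/d
t = L / v = 312 / 0.6048 = 515.9 d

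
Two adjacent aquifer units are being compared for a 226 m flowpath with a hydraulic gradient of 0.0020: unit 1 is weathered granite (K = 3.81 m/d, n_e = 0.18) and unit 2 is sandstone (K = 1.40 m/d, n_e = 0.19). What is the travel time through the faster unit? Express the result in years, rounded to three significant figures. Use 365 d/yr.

Unit 1 (weathered granite): v = 3.81×0.0020/0.18 = 0.04233 m/d, t = 226/0.04233 = 5339 d
Unit 2 (sandstone): v = 1.40×0.0020/0.19 = 0.01474 m/d, t = 226/0.01474 = 15340 d
Faster: 5339 d / 365 = 14.6 yr

14.6 years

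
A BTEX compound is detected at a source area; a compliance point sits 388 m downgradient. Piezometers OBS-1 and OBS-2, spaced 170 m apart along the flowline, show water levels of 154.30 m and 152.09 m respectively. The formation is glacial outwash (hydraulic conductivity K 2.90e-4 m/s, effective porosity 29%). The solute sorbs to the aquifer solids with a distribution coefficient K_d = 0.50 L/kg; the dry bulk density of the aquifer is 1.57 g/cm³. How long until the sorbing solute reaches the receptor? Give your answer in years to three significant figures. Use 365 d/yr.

Hydraulic gradient i = (154.30 − 152.09) / 170 = 2.21 / 170 = 0.01300
K = 2.90e-4 m/s × 86400 s/d = 25.06 m/d
Darcy flux q = K·i = 25.06 × 0.01300 = 0.3257 m/d
v_s = q/n_e = 0.3257/0.29 = 1.123 m/d
Retardation R = 1 + ρ_b·K_d/n = 1 + 1.57×0.50/0.29 = 3.707
Contaminant velocity v_c = v/R = 1.123/3.707 = 0.3030 m/d
t = L/v_c = 388/0.3030 = 1281 d
   = 1281/365 = 3.51 yr

3.51 years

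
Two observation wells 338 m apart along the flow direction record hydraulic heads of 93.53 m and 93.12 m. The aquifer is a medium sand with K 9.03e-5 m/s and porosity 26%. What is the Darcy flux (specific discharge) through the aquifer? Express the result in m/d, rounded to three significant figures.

0.00946 m/d

Hydraulic gradient i = (93.53 − 93.12) / 338 = 0.41 / 338 = 0.001213
K = 9.03e-5 m/s × 86400 s/d = 7.802 m/d
Darcy flux q = K·i = 7.802 × 0.001213 = 0.009464 m/d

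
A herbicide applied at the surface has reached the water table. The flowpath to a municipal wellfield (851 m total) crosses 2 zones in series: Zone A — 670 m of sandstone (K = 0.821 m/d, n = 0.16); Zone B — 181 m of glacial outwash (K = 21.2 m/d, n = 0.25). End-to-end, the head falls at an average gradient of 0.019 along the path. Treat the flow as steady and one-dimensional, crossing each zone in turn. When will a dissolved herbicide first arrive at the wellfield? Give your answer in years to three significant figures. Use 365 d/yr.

Steady 1-D flow in series ⇒ the Darcy flux q is identical in every zone and the zone head losses add (resistances L/K in series).
Σ(L/K) = 670/0.821 + 181/21.2 = 816.1 + 8.538 = 824.6 d
K_eq = L_total / Σ(L/K) = 851 / 824.6 = 1.032 m/d
q = K_eq · i = 1.032 × 0.019 = 0.01961 m/d (same in every zone)
Zone A: v = q/n = 0.01961/0.16 = 0.1225 m/d → t_A = 670/0.1225 = 5467 d
Zone B: v = q/n = 0.01961/0.25 = 0.07843 m/d → t_B = 181/0.07843 = 2308 d
Total t = 5467 + 2308 = 7775 d
   = 7775 / 365 = 21.3 yr

21.3 years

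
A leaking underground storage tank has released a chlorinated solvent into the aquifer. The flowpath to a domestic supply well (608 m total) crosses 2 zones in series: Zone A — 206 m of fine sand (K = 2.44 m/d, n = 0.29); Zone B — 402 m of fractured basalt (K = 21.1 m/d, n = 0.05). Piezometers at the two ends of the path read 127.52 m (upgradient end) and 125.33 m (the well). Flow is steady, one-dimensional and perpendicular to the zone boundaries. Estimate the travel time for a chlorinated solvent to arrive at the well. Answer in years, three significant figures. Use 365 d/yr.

Total head drop ΔH = 127.52 − 125.33 = 2.19 m
Steady 1-D flow in series ⇒ the Darcy flux q is identical in every zone and the zone head losses add (resistances L/K in series).
Σ(L/K) = 206/2.44 + 402/21.1 = 84.43 + 19.05 = 103.5 d
q = ΔH / Σ(L/K) = 2.19 / 103.5 = 0.02116 m/d (same in every zone)
Zone A: v = q/n = 0.02116/0.29 = 0.07298 m/d → t_A = 206/0.07298 = 2823 d
Zone B: v = q/n = 0.02116/0.05 = 0.4233 m/d → t_B = 402/0.4233 = 949.7 d
Total t = 2823 + 949.7 = 3772 d
   = 3772 / 365 = 10.3 yr

10.3 years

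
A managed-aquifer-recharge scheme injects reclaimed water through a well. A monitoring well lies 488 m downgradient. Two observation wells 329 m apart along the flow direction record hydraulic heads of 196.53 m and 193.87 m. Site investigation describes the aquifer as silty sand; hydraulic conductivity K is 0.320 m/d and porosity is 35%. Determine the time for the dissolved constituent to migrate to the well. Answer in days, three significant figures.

66000 days

Hydraulic gradient i = (196.53 − 193.87) / 329 = 2.66 / 329 = 0.008085
q = Ki = 0.320 × 0.008085 = 0.002587 m/d
Average linear velocity = 0.002587 / 0.35 = 0.007392 m/d
t = L / v = 488 / 0.007392 = 66020 d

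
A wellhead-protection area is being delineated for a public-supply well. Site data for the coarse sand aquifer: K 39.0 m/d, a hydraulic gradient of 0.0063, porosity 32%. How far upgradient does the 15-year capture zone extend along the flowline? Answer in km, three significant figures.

q = Ki = 39.0 × 0.0063 = 0.2457 m/d
v = Ki/n = 39.0·0.0063/0.32 = 0.7678 m/d
T = 15 yr × 365 = 5475 d
L = v × T = 0.7678 × 5475 = 4204 m
   = 4.20 km

4.20 km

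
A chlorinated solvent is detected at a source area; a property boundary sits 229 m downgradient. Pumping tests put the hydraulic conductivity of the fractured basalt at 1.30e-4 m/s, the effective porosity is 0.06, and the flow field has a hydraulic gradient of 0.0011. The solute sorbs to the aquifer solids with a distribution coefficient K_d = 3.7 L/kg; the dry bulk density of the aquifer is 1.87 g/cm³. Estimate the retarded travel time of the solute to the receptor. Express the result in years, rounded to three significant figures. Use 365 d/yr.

K = 1.30e-4 m/s × 86400 s/d = 11.23 m/d
Specific discharge q = 11.23 × 0.0011 = 0.01236 m/d
Seepage velocity v = q / n = 0.01236 / 0.06 = 0.2059 m/d
Retardation R = 1 + ρ_b·K_d/n = 1 + 1.87×3.7/0.06 = 116.3
Contaminant velocity v_c = v/R = 0.2059/116.3 = 0.001770 m/d
t = L/v_c = 229/0.001770 = 129400 d
   = 129400/365 = 354 yr

354 years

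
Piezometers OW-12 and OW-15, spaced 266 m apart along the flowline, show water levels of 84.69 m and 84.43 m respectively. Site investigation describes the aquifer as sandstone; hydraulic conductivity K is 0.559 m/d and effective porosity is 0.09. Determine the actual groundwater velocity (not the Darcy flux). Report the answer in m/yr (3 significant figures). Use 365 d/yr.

2.22 m/yr

Hydraulic gradient i = (84.69 − 84.43) / 266 = 0.26 / 266 = 9.774e-4
Specific discharge q = 0.559 × 9.774e-4 = 5.464e-4 m/d
v_s = q/n_e = 5.464e-4/0.09 = 0.006071 m/d
   = 0.006071 × 365 = 2.22 m/yr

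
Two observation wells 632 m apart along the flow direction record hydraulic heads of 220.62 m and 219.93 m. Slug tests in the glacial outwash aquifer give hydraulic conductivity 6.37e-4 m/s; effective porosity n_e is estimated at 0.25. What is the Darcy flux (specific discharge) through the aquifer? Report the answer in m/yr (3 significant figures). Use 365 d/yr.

Hydraulic gradient i = (220.62 − 219.93) / 632 = 0.69 / 632 = 0.001092
K = 6.37e-4 m/s × 86400 s/d = 55.04 m/d
q = Ki = 55.04 × 0.001092 = 0.06009 m/d
   = 0.06009 × 365 = 21.9 m/yr

21.9 m/yr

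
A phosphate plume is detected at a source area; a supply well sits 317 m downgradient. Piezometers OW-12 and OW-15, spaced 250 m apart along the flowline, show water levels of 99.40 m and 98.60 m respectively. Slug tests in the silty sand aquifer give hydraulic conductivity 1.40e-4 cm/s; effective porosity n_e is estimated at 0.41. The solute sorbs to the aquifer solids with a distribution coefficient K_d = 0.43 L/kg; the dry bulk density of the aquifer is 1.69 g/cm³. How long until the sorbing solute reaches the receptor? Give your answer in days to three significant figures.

Hydraulic gradient i = (99.40 − 98.60) / 250 = 0.80 / 250 = 0.003200
K = 1.40e-4 cm/s × 864 = 0.1210 m/d
Darcy flux q = K·i = 0.1210 × 0.003200 = 3.871e-4 m/d
Average linear velocity = 3.871e-4 / 0.41 = 9.441e-4 m/d
Retardation R = 1 + ρ_b·K_d/n = 1 + 1.69×0.43/0.41 = 2.772
Contaminant velocity v_c = v/R = 9.441e-4/2.772 = 3.405e-4 m/d
t = L/v_c = 317/3.405e-4 = 930900 d

931000 days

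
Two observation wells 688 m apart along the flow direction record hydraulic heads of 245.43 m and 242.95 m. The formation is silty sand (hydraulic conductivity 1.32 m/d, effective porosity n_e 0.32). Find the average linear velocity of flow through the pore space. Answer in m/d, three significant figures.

Hydraulic gradient i = (245.43 − 242.95) / 688 = 2.48 / 688 = 0.003605
Specific discharge q = 1.32 × 0.003605 = 0.004758 m/d
v = Ki/n = 1.32·0.003605/0.32 = 0.01487 m/d

0.0149 m/d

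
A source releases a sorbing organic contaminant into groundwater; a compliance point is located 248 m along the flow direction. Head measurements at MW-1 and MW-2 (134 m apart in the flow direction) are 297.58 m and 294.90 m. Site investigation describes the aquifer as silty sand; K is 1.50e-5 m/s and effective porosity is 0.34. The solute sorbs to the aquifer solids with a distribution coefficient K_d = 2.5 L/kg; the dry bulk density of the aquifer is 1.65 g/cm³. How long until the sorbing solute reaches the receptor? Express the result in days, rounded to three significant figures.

Hydraulic gradient i = (297.58 − 294.90) / 134 = 2.68 / 134 = 0.02000
K = 1.50e-5 m/s × 86400 s/d = 1.296 m/d
q = Ki = 1.296 × 0.02000 = 0.02592 m/d
Average linear velocity = 0.02592 / 0.34 = 0.07624 m/d
Retardation R = 1 + ρ_b·K_d/n = 1 + 1.65×2.5/0.34 = 13.13
Contaminant velocity v_c = v/R = 0.07624/13.13 = 0.005805 m/d
t = L/v_c = 248/0.005805 = 42720 d

42700 days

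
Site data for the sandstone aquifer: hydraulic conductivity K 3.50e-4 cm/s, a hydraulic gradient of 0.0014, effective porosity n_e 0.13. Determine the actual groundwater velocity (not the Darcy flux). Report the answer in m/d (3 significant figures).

K = 3.50e-4 cm/s × 864 = 0.3024 m/d
q = Ki = 0.3024 × 0.0014 = 4.234e-4 m/d
Seepage velocity v = q / n = 4.234e-4 / 0.13 = 0.003257 m/d

0.00326 m/d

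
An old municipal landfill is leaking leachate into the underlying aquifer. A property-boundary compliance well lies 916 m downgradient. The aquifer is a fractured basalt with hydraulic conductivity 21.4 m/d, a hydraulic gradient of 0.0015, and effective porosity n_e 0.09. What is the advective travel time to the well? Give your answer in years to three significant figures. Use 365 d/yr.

q = Ki = 21.4 × 0.0015 = 0.03210 m/d
v_s = q/n_e = 0.03210/0.09 = 0.3567 m/d
t = L / v = 916 / 0.3567 = 2568 d
   = 2568 / 365 = 7.04 yr

7.04 years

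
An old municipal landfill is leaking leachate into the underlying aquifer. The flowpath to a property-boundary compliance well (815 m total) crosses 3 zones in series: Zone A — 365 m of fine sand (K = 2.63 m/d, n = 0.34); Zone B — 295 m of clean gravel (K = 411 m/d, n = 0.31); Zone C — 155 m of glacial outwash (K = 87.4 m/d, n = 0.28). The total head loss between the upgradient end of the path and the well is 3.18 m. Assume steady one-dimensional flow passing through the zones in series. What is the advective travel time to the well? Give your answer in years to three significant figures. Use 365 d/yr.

31.5 years

Continuity: the same q passes through each zone, so ΔH = q·Σ(L_j/K_j) — the zones act as resistances in series.
Σ(L/K) = 365/2.63 + 295/411 + 155/87.4 = 138.8 + 0.7178 + 1.773 = 141.3 d
q = ΔH / Σ(L/K) = 3.18 / 141.3 = 0.02251 m/d (same in every zone)
Zone A: v = q/n = 0.02251/0.34 = 0.06620 m/d → t_A = 365/0.06620 = 5513 d
Zone B: v = q/n = 0.02251/0.31 = 0.07261 m/d → t_B = 295/0.07261 = 4063 d
Zone C: v = q/n = 0.02251/0.28 = 0.08039 m/d → t_C = 155/0.08039 = 1928 d
Total t = 5513 + 4063 + 1928 = 11500 d
   = 11500 / 365 = 31.5 yr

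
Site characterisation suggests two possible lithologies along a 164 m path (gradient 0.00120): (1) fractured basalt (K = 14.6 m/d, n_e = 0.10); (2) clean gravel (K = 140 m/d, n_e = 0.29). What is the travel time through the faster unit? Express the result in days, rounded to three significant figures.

283 days

Unit 1 (fractured basalt): v = 14.6×0.0012/0.10 = 0.1752 m/d, t = 164/0.1752 = 936.1 d
Unit 2 (clean gravel): v = 140×0.0012/0.29 = 0.5793 m/d, t = 164/0.5793 = 283.1 d
Faster unit: t = 283 d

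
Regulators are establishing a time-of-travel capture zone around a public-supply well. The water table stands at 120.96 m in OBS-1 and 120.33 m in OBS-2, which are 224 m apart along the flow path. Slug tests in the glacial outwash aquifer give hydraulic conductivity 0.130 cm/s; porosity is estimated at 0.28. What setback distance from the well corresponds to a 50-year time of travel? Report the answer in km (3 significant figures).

20.6 km

Hydraulic gradient i = (120.96 − 120.33) / 224 = 0.63 / 224 = 0.002813
K = 0.130 cm/s × 864 = 112.3 m/d
Darcy flux q = K·i = 112.3 × 0.002813 = 0.3159 m/d
Seepage velocity v = q / n = 0.3159 / 0.28 = 1.128 m/d
T = 50 yr × 365 = 18250 d
L = v × T = 1.128 × 18250 = 20590 m
   = 20.6 km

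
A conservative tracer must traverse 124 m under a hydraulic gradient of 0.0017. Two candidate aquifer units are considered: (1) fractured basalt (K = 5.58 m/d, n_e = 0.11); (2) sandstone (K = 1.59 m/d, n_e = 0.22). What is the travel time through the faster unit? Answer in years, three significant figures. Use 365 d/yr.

3.94 years

Unit 1 (fractured basalt): v = 5.58×0.0017/0.11 = 0.08624 m/d, t = 124/0.08624 = 1438 d
Unit 2 (sandstone): v = 1.59×0.0017/0.22 = 0.01229 m/d, t = 124/0.01229 = 10090 d
Faster: 1438 d / 365 = 3.94 yr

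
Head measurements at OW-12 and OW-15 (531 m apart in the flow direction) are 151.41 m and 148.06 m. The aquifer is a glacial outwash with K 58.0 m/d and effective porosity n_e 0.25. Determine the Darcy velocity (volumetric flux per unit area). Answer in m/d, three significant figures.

0.366 m/d

Hydraulic gradient i = (151.41 − 148.06) / 531 = 3.35 / 531 = 0.006309
Darcy flux q = K·i = 58.0 × 0.006309 = 0.3659 m/d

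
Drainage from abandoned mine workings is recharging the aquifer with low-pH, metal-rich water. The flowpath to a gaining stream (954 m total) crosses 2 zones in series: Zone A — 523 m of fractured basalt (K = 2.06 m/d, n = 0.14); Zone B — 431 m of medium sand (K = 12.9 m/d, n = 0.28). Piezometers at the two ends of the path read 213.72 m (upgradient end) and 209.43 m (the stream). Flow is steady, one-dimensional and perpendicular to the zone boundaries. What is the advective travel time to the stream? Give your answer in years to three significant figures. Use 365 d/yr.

Total head drop ΔH = 213.72 − 209.43 = 4.29 m
Steady 1-D flow in series ⇒ the Darcy flux q is identical in every zone and the zone head losses add (resistances L/K in series).
Σ(L/K) = 523/2.06 + 431/12.9 = 253.9 + 33.41 = 287.3 d
q = ΔH / Σ(L/K) = 4.29 / 287.3 = 0.01493 m/d (same in every zone)
Zone A: v = q/n = 0.01493/0.14 = 0.1067 m/d → t_A = 523/0.1067 = 4903 d
Zone B: v = q/n = 0.01493/0.28 = 0.05333 m/d → t_B = 431/0.05333 = 8082 d
Total t = 4903 + 8082 = 12990 d
   = 12990 / 365 = 35.6 yr

35.6 years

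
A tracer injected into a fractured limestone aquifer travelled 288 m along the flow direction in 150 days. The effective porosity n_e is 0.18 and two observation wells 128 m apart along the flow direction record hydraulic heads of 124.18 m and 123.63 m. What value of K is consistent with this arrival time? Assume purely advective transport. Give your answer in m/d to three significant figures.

80.4 m/d

Hydraulic gradient i = (124.18 − 123.63) / 128 = 0.55 / 128 = 0.004297
v = L / t = 288 / 150 = 1.920 m/d
K = v · n / i = 1.920 × 0.18 / 0.004297 = 80.4 m/d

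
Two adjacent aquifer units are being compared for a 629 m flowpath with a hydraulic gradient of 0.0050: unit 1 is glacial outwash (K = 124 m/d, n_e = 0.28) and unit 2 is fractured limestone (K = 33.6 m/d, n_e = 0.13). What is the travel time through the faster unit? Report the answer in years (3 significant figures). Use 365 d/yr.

0.778 years

Unit 1 (glacial outwash): v = 124×0.0050/0.28 = 2.214 m/d, t = 629/2.214 = 284.1 d
Unit 2 (fractured limestone): v = 33.6×0.0050/0.13 = 1.292 m/d, t = 629/1.292 = 486.7 d
Faster: 284.1 d / 365 = 0.778 yr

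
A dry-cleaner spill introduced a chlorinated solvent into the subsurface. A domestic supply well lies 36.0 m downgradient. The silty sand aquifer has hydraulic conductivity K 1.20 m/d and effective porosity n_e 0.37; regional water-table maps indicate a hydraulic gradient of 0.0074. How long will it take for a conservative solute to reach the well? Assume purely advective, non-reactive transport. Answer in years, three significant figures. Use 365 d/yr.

4.11 years

Specific discharge q = 1.20 × 0.0074 = 0.008880 m/d
v = Ki/n = 1.20·0.0074/0.37 = 0.02400 m/d
t = L / v = 36.0 / 0.02400 = 1500 d
   = 1500 / 365 = 4.11 yr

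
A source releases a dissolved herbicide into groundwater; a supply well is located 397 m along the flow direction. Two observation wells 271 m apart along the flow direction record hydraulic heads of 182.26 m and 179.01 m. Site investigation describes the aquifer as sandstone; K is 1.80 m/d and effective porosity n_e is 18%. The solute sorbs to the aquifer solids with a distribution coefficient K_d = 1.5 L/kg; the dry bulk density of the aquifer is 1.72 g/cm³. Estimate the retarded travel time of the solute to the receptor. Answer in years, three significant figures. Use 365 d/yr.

Hydraulic gradient i = (182.26 − 179.01) / 271 = 3.25 / 271 = 0.01199
Darcy flux q = K·i = 1.80 × 0.01199 = 0.02159 m/d
Average linear velocity = 0.02159 / 0.18 = 0.1199 m/d
Retardation R = 1 + ρ_b·K_d/n = 1 + 1.72×1.5/0.18 = 15.33
Contaminant velocity v_c = v/R = 0.1199/15.33 = 0.007821 m/d
t = L/v_c = 397/0.007821 = 50760 d
   = 50760/365 = 139 yr

139 years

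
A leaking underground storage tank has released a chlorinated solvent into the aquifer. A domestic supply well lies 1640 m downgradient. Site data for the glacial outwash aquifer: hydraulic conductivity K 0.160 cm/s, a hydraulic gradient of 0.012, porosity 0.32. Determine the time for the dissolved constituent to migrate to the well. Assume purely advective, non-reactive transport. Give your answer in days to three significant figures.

316 days

K = 0.160 cm/s × 864 = 138.2 m/d
Darcy flux q = K·i = 138.2 × 0.012 = 1.659 m/d
v = Ki/n = 138.2·0.012/0.32 = 5.184 m/d
t = L / v = 1640 / 5.184 = 316.4 d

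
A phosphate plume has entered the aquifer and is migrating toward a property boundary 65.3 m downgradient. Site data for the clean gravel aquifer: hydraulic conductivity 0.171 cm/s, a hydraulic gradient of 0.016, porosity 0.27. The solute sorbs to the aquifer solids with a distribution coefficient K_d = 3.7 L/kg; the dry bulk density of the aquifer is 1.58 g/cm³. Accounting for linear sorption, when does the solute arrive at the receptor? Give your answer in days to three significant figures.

K = 0.171 cm/s × 864 = 147.7 m/d
Darcy flux q = K·i = 147.7 × 0.016 = 2.364 m/d
Seepage velocity v = q / n = 2.364 / 0.27 = 8.755 m/d
Retardation R = 1 + ρ_b·K_d/n = 1 + 1.58×3.7/0.27 = 22.65
Contaminant velocity v_c = v/R = 8.755/22.65 = 0.3865 m/d
t = L/v_c = 65.3/0.3865 = 168.9 d

169 days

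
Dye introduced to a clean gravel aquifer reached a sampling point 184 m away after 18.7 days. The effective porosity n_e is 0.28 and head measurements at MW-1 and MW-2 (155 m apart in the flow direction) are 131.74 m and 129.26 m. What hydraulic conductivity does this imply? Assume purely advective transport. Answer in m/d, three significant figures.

Hydraulic gradient i = (131.74 − 129.26) / 155 = 2.48 / 155 = 0.01600
v = L / t = 184 / 18.7 = 9.840 m/d
K = v · n / i = 9.840 × 0.28 / 0.01600 = 172 m/d

172 m/d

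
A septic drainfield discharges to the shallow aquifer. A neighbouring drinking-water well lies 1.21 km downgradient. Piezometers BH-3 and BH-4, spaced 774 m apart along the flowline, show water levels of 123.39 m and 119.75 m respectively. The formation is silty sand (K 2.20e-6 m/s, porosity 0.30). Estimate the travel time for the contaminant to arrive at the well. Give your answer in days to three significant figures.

406000 days

Hydraulic gradient i = (123.39 − 119.75) / 774 = 3.64 / 774 = 0.004703
K = 2.20e-6 m/s × 86400 s/d = 0.1901 m/d
q = Ki = 0.1901 × 0.004703 = 8.939e-4 m/d
v = Ki/n = 0.1901·0.004703/0.30 = 0.002980 m/d
L = 1.21 km = 1210 m
t = L / v = 1210 / 0.002980 = 406100 d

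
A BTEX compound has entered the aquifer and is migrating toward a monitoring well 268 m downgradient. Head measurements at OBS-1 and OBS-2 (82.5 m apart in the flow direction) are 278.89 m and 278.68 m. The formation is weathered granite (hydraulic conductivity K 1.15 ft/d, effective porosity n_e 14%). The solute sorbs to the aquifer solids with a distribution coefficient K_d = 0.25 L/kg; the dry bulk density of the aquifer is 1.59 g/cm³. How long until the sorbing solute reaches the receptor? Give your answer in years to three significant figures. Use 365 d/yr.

Hydraulic gradient i = (278.89 − 278.68) / 82.5 = 0.21 / 82.5 = 0.002545
K = 1.15 ft/d × 0.3048 = 0.3505 m/d
Darcy flux q = K·i = 0.3505 × 0.002545 = 8.922e-4 m/d
Seepage velocity v = q / n = 8.922e-4 / 0.14 = 0.006373 m/d
Retardation R = 1 + ρ_b·K_d/n = 1 + 1.59×0.25/0.14 = 3.839
Contaminant velocity v_c = v/R = 0.006373/3.839 = 0.001660 m/d
t = L/v_c = 268/0.001660 = 161400 d
   = 161400/365 = 442 yr

442 years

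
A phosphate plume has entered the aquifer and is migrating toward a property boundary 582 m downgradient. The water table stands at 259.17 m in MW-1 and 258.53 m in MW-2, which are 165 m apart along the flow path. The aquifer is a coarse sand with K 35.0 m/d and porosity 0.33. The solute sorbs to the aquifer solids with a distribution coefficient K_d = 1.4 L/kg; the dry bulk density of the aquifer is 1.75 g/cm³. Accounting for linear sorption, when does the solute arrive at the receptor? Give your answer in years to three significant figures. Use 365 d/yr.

Hydraulic gradient i = (259.17 − 258.53) / 165 = 0.64 / 165 = 0.003879
Darcy flux q = K·i = 35.0 × 0.003879 = 0.1358 m/d
v = Ki/n = 35.0·0.003879/0.33 = 0.4114 m/d
Retardation R = 1 + ρ_b·K_d/n = 1 + 1.75×1.4/0.33 = 8.424
Contaminant velocity v_c = v/R = 0.4114/8.424 = 0.04883 m/d
t = L/v_c = 582/0.04883 = 11920 d
   = 11920/365 = 32.7 yr

32.7 years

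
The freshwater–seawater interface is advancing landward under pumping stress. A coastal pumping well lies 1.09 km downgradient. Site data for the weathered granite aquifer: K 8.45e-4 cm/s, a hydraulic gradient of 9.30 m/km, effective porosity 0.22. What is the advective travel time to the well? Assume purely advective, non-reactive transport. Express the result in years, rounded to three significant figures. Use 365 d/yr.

96.8 years

K = 8.45e-4 cm/s × 864 = 0.7301 m/d
q = Ki = 0.7301 × 0.0093 = 0.006790 m/d
Average linear velocity = 0.006790 / 0.22 = 0.03086 m/d
L = 1.09 km = 1090 m
t = L / v = 1090 / 0.03086 = 35320 d
   = 35320 / 365 = 96.8 yr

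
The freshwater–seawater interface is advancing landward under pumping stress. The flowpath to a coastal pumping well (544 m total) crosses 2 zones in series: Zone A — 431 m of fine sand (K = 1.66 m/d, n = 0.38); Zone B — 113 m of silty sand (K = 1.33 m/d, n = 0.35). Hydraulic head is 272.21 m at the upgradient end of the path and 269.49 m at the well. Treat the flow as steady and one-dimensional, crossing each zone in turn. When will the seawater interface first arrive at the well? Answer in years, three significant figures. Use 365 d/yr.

Total head drop ΔH = 272.21 − 269.49 = 2.72 m
Steady 1-D flow in series ⇒ the Darcy flux q is identical in every zone and the zone head losses add (resistances L/K in series).
Σ(L/K) = 431/1.66 + 113/1.33 = 259.6 + 84.96 = 344.6 d
q = ΔH / Σ(L/K) = 2.72 / 344.6 = 0.007893 m/d (same in every zone)
Zone A: v = q/n = 0.007893/0.38 = 0.02077 m/d → t_A = 431/0.02077 = 20750 d
Zone B: v = q/n = 0.007893/0.35 = 0.02255 m/d → t_B = 113/0.02255 = 5011 d
Total t = 20750 + 5011 = 25760 d
   = 25760 / 365 = 70.6 yr

70.6 years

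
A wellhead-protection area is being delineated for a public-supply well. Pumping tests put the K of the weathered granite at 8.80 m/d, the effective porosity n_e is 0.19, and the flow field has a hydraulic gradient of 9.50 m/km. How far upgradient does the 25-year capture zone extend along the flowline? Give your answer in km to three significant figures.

Specific discharge q = 8.80 × 0.0095 = 0.08360 m/d
v_s = q/n_e = 0.08360/0.19 = 0.4400 m/d
T = 25 yr × 365 = 9125 d
L = v × T = 0.4400 × 9125 = 4015 m
   = 4.02 km

4.02 km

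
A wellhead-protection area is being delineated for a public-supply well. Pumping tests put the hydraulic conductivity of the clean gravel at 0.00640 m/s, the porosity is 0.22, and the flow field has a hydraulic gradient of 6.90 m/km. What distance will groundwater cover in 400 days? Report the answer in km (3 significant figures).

K = 0.00640 m/s × 86400 s/d = 553.0 m/d
Specific discharge q = 553.0 × 0.0069 = 3.815 m/d
v_s = q/n_e = 3.815/0.22 = 17.34 m/d
L = v × T = 17.34 × 400 = 6937 m
   = 6.94 km

6.94 km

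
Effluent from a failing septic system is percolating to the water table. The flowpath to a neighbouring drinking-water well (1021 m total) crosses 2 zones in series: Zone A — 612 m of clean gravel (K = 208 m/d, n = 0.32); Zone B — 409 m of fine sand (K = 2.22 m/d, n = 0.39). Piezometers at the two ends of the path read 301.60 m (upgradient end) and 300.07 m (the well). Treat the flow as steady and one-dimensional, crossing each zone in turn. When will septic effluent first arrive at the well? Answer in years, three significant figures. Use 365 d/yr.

Total head drop ΔH = 301.60 − 300.07 = 1.53 m
Steady 1-D flow in series ⇒ the Darcy flux q is identical in every zone and the zone head losses add (resistances L/K in series).
Σ(L/K) = 612/208 + 409/2.22 = 2.942 + 184.2 = 187.2 d
q = ΔH / Σ(L/K) = 1.53 / 187.2 = 0.008174 m/d (same in every zone)
Zone A: v = q/n = 0.008174/0.32 = 0.02554 m/d → t_A = 612/0.02554 = 23960 d
Zone B: v = q/n = 0.008174/0.39 = 0.02096 m/d → t_B = 409/0.02096 = 19510 d
Total t = 23960 + 19510 = 43470 d
   = 43470 / 365 = 119 yr

119 years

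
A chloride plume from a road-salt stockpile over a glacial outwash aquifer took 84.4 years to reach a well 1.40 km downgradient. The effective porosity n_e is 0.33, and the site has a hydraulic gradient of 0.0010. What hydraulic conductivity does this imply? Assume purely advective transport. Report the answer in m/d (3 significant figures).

t = 84.4 years = 30810 d
L = 1.40 km = 1400 m
v = L / t = 1400 / 30810 = 0.04545 m/d
K = v · n / i = 0.04545 × 0.33 / 0.0010 = 15.0 m/d

15.0 m/d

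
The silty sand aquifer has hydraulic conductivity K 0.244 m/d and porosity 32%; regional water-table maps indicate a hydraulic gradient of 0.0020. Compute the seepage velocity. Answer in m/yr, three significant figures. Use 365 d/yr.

0.557 m/yr

Darcy flux q = K·i = 0.244 × 0.0020 = 4.880e-4 m/d
v_s = q/n_e = 4.880e-4/0.32 = 0.001525 m/d
   = 0.001525 × 365 = 0.557 m/yr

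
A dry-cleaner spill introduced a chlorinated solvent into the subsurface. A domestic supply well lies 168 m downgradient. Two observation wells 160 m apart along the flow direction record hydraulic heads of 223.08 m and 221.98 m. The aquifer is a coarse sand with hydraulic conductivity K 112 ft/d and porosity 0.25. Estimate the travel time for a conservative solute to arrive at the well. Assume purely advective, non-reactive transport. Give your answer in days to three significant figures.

Hydraulic gradient i = (223.08 − 221.98) / 160 = 1.10 / 160 = 0.006875
K = 112 ft/d × 0.3048 = 34.14 m/d
Darcy flux q = K·i = 34.14 × 0.006875 = 0.2347 m/d
Seepage velocity v = q / n = 0.2347 / 0.25 = 0.9388 m/d
t = L / v = 168 / 0.9388 = 179.0 d

179 days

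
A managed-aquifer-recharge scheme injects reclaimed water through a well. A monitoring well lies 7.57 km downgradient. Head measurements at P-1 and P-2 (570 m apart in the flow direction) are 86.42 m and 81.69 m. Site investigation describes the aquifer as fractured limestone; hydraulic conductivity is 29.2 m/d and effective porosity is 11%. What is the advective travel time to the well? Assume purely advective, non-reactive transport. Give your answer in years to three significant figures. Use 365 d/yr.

Hydraulic gradient i = (86.42 − 81.69) / 570 = 4.73 / 570 = 0.008298
q = Ki = 29.2 × 0.008298 = 0.2423 m/d
v = Ki/n = 29.2·0.008298/0.11 = 2.203 m/d
L = 7.57 km = 7570 m
t = L / v = 7570 / 2.203 = 3437 d
   = 3437 / 365 = 9.42 yr

9.42 years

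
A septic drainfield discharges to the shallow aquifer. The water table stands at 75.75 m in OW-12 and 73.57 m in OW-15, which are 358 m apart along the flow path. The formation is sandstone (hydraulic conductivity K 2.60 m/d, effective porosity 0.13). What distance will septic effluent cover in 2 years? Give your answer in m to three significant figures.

Hydraulic gradient i = (75.75 − 73.57) / 358 = 2.18 / 358 = 0.006089
q = Ki = 2.60 × 0.006089 = 0.01583 m/d
Average linear velocity = 0.01583 / 0.13 = 0.1218 m/d
T = 2 yr × 365 = 730 d
L = v × T = 0.1218 × 730 = 88.91 m

88.9 m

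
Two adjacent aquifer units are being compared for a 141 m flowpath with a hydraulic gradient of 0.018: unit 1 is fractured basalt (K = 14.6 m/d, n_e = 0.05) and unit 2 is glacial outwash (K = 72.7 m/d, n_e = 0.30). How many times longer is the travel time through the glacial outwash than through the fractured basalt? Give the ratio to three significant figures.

Unit 1 (fractured basalt): v = 14.6×0.018/0.05 = 5.256 m/d, t = 141/5.256 = 26.83 d
Unit 2 (glacial outwash): v = 72.7×0.018/0.30 = 4.362 m/d, t = 141/4.362 = 32.32 d
t(glacial outwash) / t(fractured basalt) = 32.32/26.83 = 1.20

1.20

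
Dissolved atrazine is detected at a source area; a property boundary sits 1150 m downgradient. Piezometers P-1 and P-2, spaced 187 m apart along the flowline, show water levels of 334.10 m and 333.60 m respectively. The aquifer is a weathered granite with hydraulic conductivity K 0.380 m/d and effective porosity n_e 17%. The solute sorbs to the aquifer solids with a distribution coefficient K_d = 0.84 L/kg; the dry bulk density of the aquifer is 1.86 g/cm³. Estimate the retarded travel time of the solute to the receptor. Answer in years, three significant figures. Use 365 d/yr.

5370 years

Hydraulic gradient i = (334.10 − 333.60) / 187 = 0.50 / 187 = 0.002674
Darcy flux q = K·i = 0.380 × 0.002674 = 0.001016 m/d
Seepage velocity v = q / n = 0.001016 / 0.17 = 0.005977 m/d
Retardation R = 1 + ρ_b·K_d/n = 1 + 1.86×0.84/0.17 = 10.19
Contaminant velocity v_c = v/R = 0.005977/10.19 = 5.865e-4 m/d
t = L/v_c = 1150/5.865e-4 = 1.961e6 d
   = 1.961e6/365 = 5370 yr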